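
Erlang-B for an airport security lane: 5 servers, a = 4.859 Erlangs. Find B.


B(c,a) = (a^c/c!) / Σ_{k=0}^{c} a^k/k!
a^5/5! = 22.571127
Σ terms (k=0..5): 1.00000 + 4.85900 + 11.80494 + 19.12007 + 23.22610 + 22.57113 = 82.581240
B = 22.571127/82.581240 = 0.273320

Final: 0.273320


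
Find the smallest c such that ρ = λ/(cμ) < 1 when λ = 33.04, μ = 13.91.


Stability requires cμ > λ ⇔ c > λ/μ.
λ/μ = 33.04/13.91 = 2.3753
Minimum integer c = ⌊2.3753⌋ + 1 = 3
Check: 3·13.91 = 41.73 > 33.04, while 2·13.91 = 27.82 ≤ 33.04

Final: 3 servers


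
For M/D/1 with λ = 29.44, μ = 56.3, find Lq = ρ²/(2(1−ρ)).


ρ = 29.44/56.3 = 0.5229
M/D/1: Lq = ρ²/(2(1−ρ)) = 0.2734/(2·0.4771) = 0.28657

Final: 0.28657


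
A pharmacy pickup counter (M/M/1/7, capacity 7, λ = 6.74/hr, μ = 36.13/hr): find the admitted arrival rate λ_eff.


ρ = 0.1865; P_K = (1−ρ)ρ^7/(1−ρ^8) = 0.000006396
λ_eff = λ(1 − P_K) = 6.74·(1 − 0.000006396) = 6.74·0.999994 = 6.7400 /hr

Final: 6.7400 /hr


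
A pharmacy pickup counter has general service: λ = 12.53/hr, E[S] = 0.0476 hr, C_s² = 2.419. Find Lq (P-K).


ρ = λ·E[S] = 12.53·0.0476 = 0.5964
Lq = ρ²(1+C_s²)/(2(1−ρ)) = 0.3557·(1+2.419)/(2·0.4036)
= 0.3557·3.4190/0.8071 = 1.50683

Final: 1.50683


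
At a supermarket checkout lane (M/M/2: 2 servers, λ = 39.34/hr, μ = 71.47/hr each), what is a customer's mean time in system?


a = 0.5504; ρ = 0.2752; P₀ = 0.568356
Lq = P₀·a^c·ρ/(c!(1−ρ)²) = 0.04511
Wq = Lq/λ = 0.04511/39.34 = 0.001147 hr
W = Wq + 1/μ = 0.001147 + 0.01399 = 0.01514 hr

Final: 0.01514 hr


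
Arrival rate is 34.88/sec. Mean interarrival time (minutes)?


Mean interarrival time = 1/λ = 1/34.88 second = 0.02867 second
In minutes: 0.02867 × 0.0166667 = 0.0004778 min

Final: 0.0004778 min


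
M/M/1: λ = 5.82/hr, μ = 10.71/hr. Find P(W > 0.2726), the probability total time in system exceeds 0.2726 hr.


W ~ Exponential(μ−λ) for M/M/1.
μ − λ = 10.71 − 5.82 = 4.8900
P(W > t) = e^{−(μ−λ)t} = e^{−1.3330} = 0.263681

Final: 0.263681


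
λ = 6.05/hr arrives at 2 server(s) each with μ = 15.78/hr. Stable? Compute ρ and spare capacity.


Total capacity cμ = 2·15.78 = 31.56/hr
ρ = λ/(cμ) = 6.05/31.56 = 0.1917
Stable ⇔ ρ < 1: YES
Spare capacity = cμ − λ = 31.56 − 6.05 = 25.51/hr

Final: ρ = 0.1917; stable; margin = 25.51/hr


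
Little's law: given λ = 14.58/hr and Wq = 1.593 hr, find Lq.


Lq = λWq = 14.58·1.593 = 23.2259

Final: 23.2259


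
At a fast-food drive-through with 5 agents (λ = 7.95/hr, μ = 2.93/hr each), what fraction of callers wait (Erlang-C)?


a = λ/μ = 2.7133; ρ = a/5 = 0.5427
P₀ = 0.063851 (from M/M/c formula)
C(c,a) = [a^c/(c!(1−ρ))]·P₀ = [147.06101/(120·0.4573)]·0.063851
= 2.67966·0.063851 = 0.171097

Final: 0.171097


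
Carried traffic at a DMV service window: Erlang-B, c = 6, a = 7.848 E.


B(6,7.848) = 0.381383 (Erlang-B)
Carried load = a(1 − B) = 7.848·(1 − 0.381383) = 7.848·0.618617 = 4.8549 E

Final: 4.8549 Erlangs


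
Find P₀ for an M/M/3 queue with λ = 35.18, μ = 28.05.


a = λ/μ = 35.18/28.05 = 1.2542; ρ = a/c = 0.4181
Σ_{k=0}^{2} a^k/k! (terms k=0..2) = 1.00000 + 1.25419 + 0.78649 = 3.04068
Tail: a^3/(3!(1−ρ)) = 1.97283/(6·0.5819) = 0.56502
P₀ = 1/(3.04068 + 0.56502) = 1/3.60570 = 0.277339

Final: 0.277339


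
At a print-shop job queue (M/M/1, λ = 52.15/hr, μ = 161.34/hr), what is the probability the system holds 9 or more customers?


ρ = 52.15/161.34 = 0.3232
P(N ≥ n) = ρ^n = 0.3232^9 = 0.00003851

Final: 0.00003851


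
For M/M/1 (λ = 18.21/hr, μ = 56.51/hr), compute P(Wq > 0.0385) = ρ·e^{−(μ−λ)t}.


ρ = 18.21/56.51 = 0.3222
P(Wq > t) = ρ·e^{−(μ−λ)t} = 0.3222·e^{−1.4745}
= 0.3222·0.228882 = 0.073756

Final: 0.073756


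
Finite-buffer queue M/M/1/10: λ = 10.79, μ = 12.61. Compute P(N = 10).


ρ = λ/μ = 10.79/12.61 = 0.8557
P_K = (1−ρ)ρ^K/(1−ρ^(K+1)) = (0.1443·0.210409)/(1 − 0.180040)
= 0.030368/0.819960 = 0.037036

Final: 0.037036


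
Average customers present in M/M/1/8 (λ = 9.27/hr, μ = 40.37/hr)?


ρ = 9.27/40.37 = 0.2296
L = ρ[1 − (K+1)ρ^K + Kρ^(K+1)] / [(1−ρ)(1−ρ^(K+1))]
Numerator: 0.2296·(1 − 9·0.000007730 + 8·0.000001775) = 0.229613
Denominator: (0.7704)·(0.999998) = 0.770373
L = 0.229613/0.770373 = 0.2981

Final: 0.2981


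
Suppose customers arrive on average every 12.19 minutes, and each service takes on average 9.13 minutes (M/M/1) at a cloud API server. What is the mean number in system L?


λ = 60/12.19 = 4.9221 /hr
μ = 60/9.13 = 6.5717 /hr
ρ = λ/μ = 4.9221/6.5717 = 0.7490
L = ρ/(1−ρ) = 0.7490/0.2510 = 2.9837

Final: 2.9837


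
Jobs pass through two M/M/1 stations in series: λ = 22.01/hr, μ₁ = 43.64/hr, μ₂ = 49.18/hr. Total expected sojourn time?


Each node sees arrival rate λ = 22.01/hr (tandem ⇒ throughput preserved).
W₁ = 1/(μ₁−λ) = 1/(43.64−22.01) = 0.04623 hr
W₂ = 1/(μ₂−λ) = 1/(49.18−22.01) = 0.03681 hr
W_total = W₁ + W₂ = 0.04623 + 0.03681 = 0.08304 hr

Final: 0.08304 hr


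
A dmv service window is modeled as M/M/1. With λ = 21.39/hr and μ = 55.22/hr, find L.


ρ = λ/μ = 21.39/55.22 = 0.3874
L = ρ/(1−ρ) = 0.3874/(1 − 0.3874) = 0.3874/0.6126 = 0.6323

Final: 0.6323


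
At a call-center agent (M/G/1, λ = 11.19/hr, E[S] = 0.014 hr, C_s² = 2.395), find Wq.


ρ = λ·E[S] = 11.19·0.014 = 0.1567
E[S²] = E[S]²(1+C_s²) = 0.014²·(1+2.395) = 0.0006654
Wq = λ·E[S²]/(2(1−ρ)) = 11.19·0.0006654/(2·0.8433) = 0.004415 hr

Final: 0.004415 hr


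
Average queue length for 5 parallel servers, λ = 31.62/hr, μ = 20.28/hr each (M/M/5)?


a = λ/μ = 1.5592; ρ = a/5 = 0.3118
P₀ = 0.209897
Lq = P₀·a^c·ρ / (c!·(1−ρ)²) = 0.209897·9.21445·0.3118/(120·0.47357)
= 0.01061

Final: 0.01061


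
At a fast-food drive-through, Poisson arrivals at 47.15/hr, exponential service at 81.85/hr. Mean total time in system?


W = 1/(μ−λ) = 1/(81.85 − 47.15) = 1/34.70 = 0.02882 hr

Final: 0.02882 hr


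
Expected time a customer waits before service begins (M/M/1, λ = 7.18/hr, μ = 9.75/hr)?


ρ = 7.18/9.75 = 0.7364
Wq = ρ/(μ−λ) = 0.7364/(9.75 − 7.18) = 0.7364/2.57 = 0.2865 hr

Final: 0.2865 hr


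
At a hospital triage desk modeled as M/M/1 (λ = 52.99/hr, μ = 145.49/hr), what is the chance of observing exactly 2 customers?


ρ = 52.99/145.49 = 0.3642
P_n = (1−ρ)·ρ^n = (1 − 0.3642)·0.3642^2 = 0.6358·0.132654 = 0.084339

Final: 0.084339


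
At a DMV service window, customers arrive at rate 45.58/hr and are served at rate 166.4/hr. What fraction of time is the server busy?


ρ = λ/μ = 45.58/166.4 = 0.2739

Final: 0.2739


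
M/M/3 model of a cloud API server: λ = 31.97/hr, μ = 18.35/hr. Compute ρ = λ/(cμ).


ρ = λ/(cμ) = 31.97/(3·18.35) = 31.97/55.05 = 0.5807

Final: 0.5807


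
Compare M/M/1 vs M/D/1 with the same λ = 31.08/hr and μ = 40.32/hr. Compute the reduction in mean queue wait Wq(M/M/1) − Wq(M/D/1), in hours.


ρ = 31.08/40.32 = 0.7708
Wq(M/M/1) = ρ/(μ−λ) = 0.7708/9.24 = 0.08342 hr
Wq(M/D/1) = ρ/(2(μ−λ)) = 0.04171 hr
Savings = 0.08342 − 0.04171 = 0.04171 hr

Final: 0.04171 hr


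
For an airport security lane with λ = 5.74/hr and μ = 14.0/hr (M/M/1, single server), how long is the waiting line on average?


ρ = 5.74/14.0 = 0.4100
Lq = ρ²/(1−ρ) = 0.1681/0.5900 = 0.2849

Final: 0.2849


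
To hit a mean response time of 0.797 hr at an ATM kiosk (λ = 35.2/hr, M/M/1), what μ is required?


W = 1/(μ−λ) ⇒ μ − λ = 1/W = 1/0.797 = 1.2547
μ = λ + 1/W = 35.2 + 1.2547 = 36.4547 per hr

Final: 36.4547 /hr


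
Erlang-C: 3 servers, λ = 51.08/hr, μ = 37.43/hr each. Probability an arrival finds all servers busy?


a = λ/μ = 1.3647; ρ = a/3 = 0.4549
P₀ = 0.245524 (from M/M/c formula)
C(c,a) = [a^c/(c!(1−ρ))]·P₀ = [2.54152/(6·0.5451)]·0.245524
= 0.77707·0.245524 = 0.190789

Final: 0.190789


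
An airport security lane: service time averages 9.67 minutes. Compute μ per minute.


μ = 1/(service time) in consistent units.
1 minute = 1 min, so μ = 1/9.67 = 0.1034 per minute

Final: 0.1034 /min


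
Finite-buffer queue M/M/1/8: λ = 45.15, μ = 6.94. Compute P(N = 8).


ρ = λ/μ = 45.15/6.94 = 6.5058
P_K = (1−ρ)ρ^K/(1−ρ^(K+1)) = (-5.5058·3209122.337955)/(1 − 20877791.579059)
= -17668669.241104/-20877790.579059 = 0.846290

Final: 0.846290


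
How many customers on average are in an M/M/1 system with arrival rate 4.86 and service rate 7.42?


ρ = λ/μ = 4.86/7.42 = 0.6550
L = ρ/(1−ρ) = 0.6550/(1 − 0.6550) = 0.6550/0.3450 = 1.8984

Final: 1.8984


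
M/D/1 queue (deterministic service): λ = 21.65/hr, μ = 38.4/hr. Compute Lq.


ρ = 21.65/38.4 = 0.5638
M/D/1: Lq = ρ²/(2(1−ρ)) = 0.3179/(2·0.4362) = 0.36437

Final: 0.36437


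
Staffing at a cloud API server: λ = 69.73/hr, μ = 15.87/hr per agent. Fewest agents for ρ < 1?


Stability requires cμ > λ ⇔ c > λ/μ.
λ/μ = 69.73/15.87 = 4.3938
Minimum integer c = ⌊4.3938⌋ + 1 = 5
Check: 5·15.87 = 79.35 > 69.73, while 4·15.87 = 63.48 ≤ 69.73

Final: 5 servers


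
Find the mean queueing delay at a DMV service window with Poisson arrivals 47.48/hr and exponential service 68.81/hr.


ρ = 47.48/68.81 = 0.6900
Wq = ρ/(μ−λ) = 0.6900/(68.81 − 47.48) = 0.6900/21.33 = 0.03235 hr

Final: 0.03235 hr


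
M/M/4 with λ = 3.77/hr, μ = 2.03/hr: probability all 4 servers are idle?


a = λ/μ = 3.77/2.03 = 1.8571; ρ = a/c = 0.4643
Σ_{k=0}^{3} a^k/k! (terms k=0..3) = 1.00000 + 1.85714 + 1.72449 + 1.06754 = 5.64917
Tail: a^4/(4!(1−ρ)) = 11.89546/(24·0.5357) = 0.92520
P₀ = 1/(5.64917 + 0.92520) = 1/6.57438 = 0.152106

Final: 0.152106


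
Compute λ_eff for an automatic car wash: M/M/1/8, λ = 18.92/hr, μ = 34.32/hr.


ρ = 0.5513; P_K = (1−ρ)ρ^8/(1−ρ^9) = 0.003846
λ_eff = λ(1 − P_K) = 18.92·(1 − 0.003846) = 18.92·0.996154 = 18.8472 /hr

Final: 18.8472 /hr


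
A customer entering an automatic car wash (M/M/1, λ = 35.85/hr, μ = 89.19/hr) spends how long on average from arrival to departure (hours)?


W = 1/(μ−λ) = 1/(89.19 − 35.85) = 1/53.34 = 0.01875 hr

Final: 0.01875 hr


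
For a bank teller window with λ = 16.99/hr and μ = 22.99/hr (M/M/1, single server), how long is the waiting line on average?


ρ = 16.99/22.99 = 0.7390
Lq = ρ²/(1−ρ) = 0.5461/0.2610 = 2.0926

Final: 2.0926


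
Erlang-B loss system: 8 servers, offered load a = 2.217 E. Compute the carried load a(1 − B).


B(8,2.217) = 0.001578 (Erlang-B)
Carried load = a(1 − B) = 2.217·(1 − 0.001578) = 2.217·0.998422 = 2.2135 E

Final: 2.2135 Erlangs


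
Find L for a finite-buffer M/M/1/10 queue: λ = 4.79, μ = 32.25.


ρ = 4.79/32.25 = 0.1485
L = ρ[1 − (K+1)ρ^K + Kρ^(K+1)] / [(1−ρ)(1−ρ^(K+1))]
Numerator: 0.1485·(1 − 11·0.000000005225 + 10·7.760e-10) = 0.148527
Denominator: (0.8515)·(1.000000) = 0.851473
L = 0.148527/0.851473 = 0.1744

Final: 0.1744


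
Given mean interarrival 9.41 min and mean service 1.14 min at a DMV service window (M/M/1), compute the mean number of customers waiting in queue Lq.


λ = 60/9.41 = 6.3762 /hr
μ = 60/1.14 = 52.6316 /hr
ρ = λ/μ = 6.3762/52.6316 = 0.1211
Lq = ρ²/(1−ρ) = 0.01468/0.8789 = 0.01670

Final: 0.01670


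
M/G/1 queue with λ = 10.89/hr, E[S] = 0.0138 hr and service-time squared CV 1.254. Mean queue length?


ρ = λ·E[S] = 10.89·0.0138 = 0.1503
Lq = ρ²(1+C_s²)/(2(1−ρ)) = 0.02258·(1+1.254)/(2·0.8497)
= 0.02258·2.2540/1.6994 = 0.02995

Final: 0.02995


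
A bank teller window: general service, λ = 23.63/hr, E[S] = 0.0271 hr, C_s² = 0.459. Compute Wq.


ρ = λ·E[S] = 23.63·0.0271 = 0.6404
E[S²] = E[S]²(1+C_s²) = 0.0271²·(1+0.459) = 0.001072
Wq = λ·E[S²]/(2(1−ρ)) = 23.63·0.001072/(2·0.3596) = 0.03520 hr

Final: 0.03520 hr


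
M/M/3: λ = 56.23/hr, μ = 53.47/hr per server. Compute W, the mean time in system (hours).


a = 1.0516; ρ = 0.3505; P₀ = 0.344469
Lq = P₀·a^c·ρ/(c!(1−ρ)²) = 0.05549
Wq = Lq/λ = 0.05549/56.23 = 0.0009868 hr
W = Wq + 1/μ = 0.0009868 + 0.01870 = 0.01969 hr

Final: 0.01969 hr


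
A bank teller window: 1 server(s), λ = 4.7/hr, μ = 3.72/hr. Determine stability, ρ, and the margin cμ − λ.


Total capacity cμ = 1·3.72 = 3.72/hr
ρ = λ/(cμ) = 4.7/3.72 = 1.2634
Stable ⇔ ρ < 1: NO
Spare capacity = cμ − λ = 3.72 − 4.7 = -0.98/hr

Final: ρ = 1.2634; unstable; margin = -0.98/hr


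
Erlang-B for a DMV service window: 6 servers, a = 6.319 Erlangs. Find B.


B(c,a) = (a^c/c!) / Σ_{k=0}^{c} a^k/k!
a^6/6! = 88.421451
Σ terms (k=0..6): 1.00000 + 6.31900 + 19.96488 + 42.05269 + 66.43274 + 83.95770 + 88.42145 = 308.148466
B = 88.421451/308.148466 = 0.286944

Final: 0.286944


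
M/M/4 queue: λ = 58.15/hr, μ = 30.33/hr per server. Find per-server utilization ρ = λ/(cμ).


ρ = λ/(cμ) = 58.15/(4·30.33) = 58.15/121.32 = 0.4793

Final: 0.4793


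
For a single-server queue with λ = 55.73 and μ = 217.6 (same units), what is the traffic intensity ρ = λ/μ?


ρ = λ/μ = 55.73/217.6 = 0.2561

Final: 0.2561


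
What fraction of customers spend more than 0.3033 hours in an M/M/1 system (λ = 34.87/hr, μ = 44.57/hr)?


W ~ Exponential(μ−λ) for M/M/1.
μ − λ = 44.57 − 34.87 = 9.7000
P(W > t) = e^{−(μ−λ)t} = e^{−2.9420} = 0.052760

Final: 0.052760


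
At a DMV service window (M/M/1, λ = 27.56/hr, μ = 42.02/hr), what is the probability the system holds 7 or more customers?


ρ = 27.56/42.02 = 0.6559
P(N ≥ n) = ρ^n = 0.6559^7 = 0.052211

Final: 0.052211


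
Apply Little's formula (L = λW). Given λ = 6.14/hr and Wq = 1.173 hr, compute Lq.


Lq = λWq = 6.14·1.173 = 7.2022

Final: 7.2022


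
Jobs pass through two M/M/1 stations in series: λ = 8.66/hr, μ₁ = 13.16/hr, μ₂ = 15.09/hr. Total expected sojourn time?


Each node sees arrival rate λ = 8.66/hr (tandem ⇒ throughput preserved).
W₁ = 1/(μ₁−λ) = 1/(13.16−8.66) = 0.22222 hr
W₂ = 1/(μ₂−λ) = 1/(15.09−8.66) = 0.15552 hr
W_total = W₁ + W₂ = 0.22222 + 0.15552 = 0.37774 hr

Final: 0.37774 hr


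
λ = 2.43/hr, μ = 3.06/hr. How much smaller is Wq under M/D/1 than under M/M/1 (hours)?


ρ = 2.43/3.06 = 0.7941
Wq(M/M/1) = ρ/(μ−λ) = 0.7941/0.6300 = 1.26050 hr
Wq(M/D/1) = ρ/(2(μ−λ)) = 0.63025 hr
Savings = 1.26050 − 0.63025 = 0.63025 hr

Final: 0.63025 hr


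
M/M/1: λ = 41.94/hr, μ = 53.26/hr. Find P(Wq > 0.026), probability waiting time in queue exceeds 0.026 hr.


ρ = 41.94/53.26 = 0.7875
P(Wq > t) = ρ·e^{−(μ−λ)t} = 0.7875·e^{−0.2943}
= 0.7875·0.745038 = 0.586686

Final: 0.586686


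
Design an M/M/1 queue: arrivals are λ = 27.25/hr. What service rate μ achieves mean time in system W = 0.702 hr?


W = 1/(μ−λ) ⇒ μ − λ = 1/W = 1/0.702 = 1.4245
μ = λ + 1/W = 27.25 + 1.4245 = 28.6745 per hr

Final: 28.6745 /hr


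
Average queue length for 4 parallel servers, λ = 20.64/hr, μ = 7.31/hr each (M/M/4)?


a = λ/μ = 2.8235; ρ = a/4 = 0.7059
P₀ = 0.048625
Lq = P₀·a^c·ρ / (c!·(1−ρ)²) = 0.048625·63.55786·0.7059/(24·0.08651)
= 1.05078

Final: 1.05078


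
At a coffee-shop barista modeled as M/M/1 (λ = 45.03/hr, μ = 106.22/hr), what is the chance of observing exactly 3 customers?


ρ = 45.03/106.22 = 0.4239
P_n = (1−ρ)·ρ^n = (1 − 0.4239)·0.4239^3 = 0.5761·0.076188 = 0.043890

Final: 0.043890


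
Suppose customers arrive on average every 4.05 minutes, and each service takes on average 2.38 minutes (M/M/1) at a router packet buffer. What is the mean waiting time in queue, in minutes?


λ = 60/4.05 = 14.8148 /hr
μ = 60/2.38 = 25.2101 /hr
ρ = λ/μ = 14.8148/25.2101 = 0.5877
Wq = ρ/(μ−λ) = 0.5877/(25.2101−14.8148) = 0.05653 hr
In minutes: 0.05653·60 = 3.392 min

Final: 3.392 min


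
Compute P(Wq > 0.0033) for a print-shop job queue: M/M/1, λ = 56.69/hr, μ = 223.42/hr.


ρ = 56.69/223.42 = 0.2537
P(Wq > t) = ρ·e^{−(μ−λ)t} = 0.2537·e^{−0.5502}
= 0.2537·0.576829 = 0.146363

Final: 0.146363


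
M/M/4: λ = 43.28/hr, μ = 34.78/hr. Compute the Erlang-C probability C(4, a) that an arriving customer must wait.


a = λ/μ = 1.2444; ρ = a/4 = 0.3111
P₀ = 0.286957 (from M/M/c formula)
C(c,a) = [a^c/(c!(1−ρ))]·P₀ = [2.39790/(24·0.6889)]·0.286957
= 0.14503·0.286957 = 0.041618

Final: 0.041618


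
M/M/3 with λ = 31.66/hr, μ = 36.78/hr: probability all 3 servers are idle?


a = λ/μ = 31.66/36.78 = 0.8608; ρ = a/c = 0.2869
Σ_{k=0}^{2} a^k/k! (terms k=0..2) = 1.00000 + 0.86079 + 0.37048 = 2.23128
Tail: a^3/(3!(1−ρ)) = 0.63782/(6·0.7131) = 0.14908
P₀ = 1/(2.23128 + 0.14908) = 1/2.38036 = 0.420105

Final: 0.420105


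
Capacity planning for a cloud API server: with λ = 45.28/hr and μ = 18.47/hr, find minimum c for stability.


Stability requires cμ > λ ⇔ c > λ/μ.
λ/μ = 45.28/18.47 = 2.4515
Minimum integer c = ⌊2.4515⌋ + 1 = 3
Check: 3·18.47 = 55.41 > 45.28, while 2·18.47 = 36.94 ≤ 45.28

Final: 3 servers


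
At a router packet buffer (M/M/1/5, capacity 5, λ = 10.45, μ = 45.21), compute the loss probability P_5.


ρ = λ/μ = 10.45/45.21 = 0.2311
P_K = (1−ρ)ρ^K/(1−ρ^(K+1)) = (0.7689·0.0006598)/(1 − 0.0001525)
= 0.0005073/0.999847 = 0.0005074

Final: 0.0005074


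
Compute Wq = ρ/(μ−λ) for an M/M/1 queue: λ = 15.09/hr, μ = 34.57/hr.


ρ = 15.09/34.57 = 0.4365
Wq = ρ/(μ−λ) = 0.4365/(34.57 − 15.09) = 0.4365/19.48 = 0.02241 hr

Final: 0.02241 hr


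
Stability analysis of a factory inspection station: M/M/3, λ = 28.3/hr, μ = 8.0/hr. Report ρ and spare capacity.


Total capacity cμ = 3·8.0 = 24.00/hr
ρ = λ/(cμ) = 28.3/24.00 = 1.1792
Stable ⇔ ρ < 1: NO
Spare capacity = cμ − λ = 24.00 − 28.3 = -4.30/hr

Final: ρ = 1.1792; unstable; margin = -4.30/hr


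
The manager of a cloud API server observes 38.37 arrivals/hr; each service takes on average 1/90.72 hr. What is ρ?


ρ = λ/μ = 38.37/90.72 = 0.4229

Final: 0.4229


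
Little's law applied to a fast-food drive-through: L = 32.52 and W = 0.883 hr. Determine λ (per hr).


λ = L/W = 32.52/0.883 = 36.8290 /hr

Final: 36.8290 /hr


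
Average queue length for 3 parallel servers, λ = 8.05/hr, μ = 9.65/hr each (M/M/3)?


a = λ/μ = 0.8342; ρ = a/3 = 0.2781
P₀ = 0.431750
Lq = P₀·a^c·ρ / (c!·(1−ρ)²) = 0.431750·0.58050·0.2781/(6·0.52119)
= 0.02229

Final: 0.02229


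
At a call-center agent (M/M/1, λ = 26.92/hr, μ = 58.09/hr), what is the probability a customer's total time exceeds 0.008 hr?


W ~ Exponential(μ−λ) for M/M/1.
μ − λ = 58.09 − 26.92 = 31.1700
P(W > t) = e^{−(μ−λ)t} = e^{−0.2494} = 0.779299

Final: 0.779299


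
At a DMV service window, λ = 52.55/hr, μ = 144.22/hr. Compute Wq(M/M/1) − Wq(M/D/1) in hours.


ρ = 52.55/144.22 = 0.3644
Wq(M/M/1) = ρ/(μ−λ) = 0.3644/91.67 = 0.003975 hr
Wq(M/D/1) = ρ/(2(μ−λ)) = 0.001987 hr
Savings = 0.003975 − 0.001987 = 0.001987 hr

Final: 0.001987 hr


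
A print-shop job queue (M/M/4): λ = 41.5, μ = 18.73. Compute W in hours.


a = 2.2157; ρ = 0.5539; P₀ = 0.102727
Lq = P₀·a^c·ρ/(c!(1−ρ)²) = 0.28718
Wq = Lq/λ = 0.28718/41.5 = 0.006920 hr
W = Wq + 1/μ = 0.006920 + 0.05339 = 0.06031 hr

Final: 0.06031 hr


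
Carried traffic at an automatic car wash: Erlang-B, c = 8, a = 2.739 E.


B(8,2.739) = 0.005089 (Erlang-B)
Carried load = a(1 − B) = 2.739·(1 − 0.005089) = 2.739·0.994911 = 2.7251 E

Final: 2.7251 Erlangs


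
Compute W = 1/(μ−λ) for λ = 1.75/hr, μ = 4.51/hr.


W = 1/(μ−λ) = 1/(4.51 − 1.75) = 1/2.76 = 0.3623 hr

Final: 0.3623 hr


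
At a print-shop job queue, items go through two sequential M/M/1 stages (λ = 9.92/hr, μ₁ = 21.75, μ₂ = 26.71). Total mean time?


Each node sees arrival rate λ = 9.92/hr (tandem ⇒ throughput preserved).
W₁ = 1/(μ₁−λ) = 1/(21.75−9.92) = 0.08453 hr
W₂ = 1/(μ₂−λ) = 1/(26.71−9.92) = 0.05956 hr
W_total = W₁ + W₂ = 0.08453 + 0.05956 = 0.14409 hr

Final: 0.14409 hr


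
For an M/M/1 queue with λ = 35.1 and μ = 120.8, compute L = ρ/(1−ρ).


ρ = λ/μ = 35.1/120.8 = 0.2906
L = ρ/(1−ρ) = 0.2906/(1 − 0.2906) = 0.2906/0.7094 = 0.4096

Final: 0.4096


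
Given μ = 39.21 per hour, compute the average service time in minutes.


Mean service time = 1/μ = 1/39.21 hour = 0.02550 hour
In minutes: 0.02550 × 60 = 1.5302 min

Final: 1.5302 min


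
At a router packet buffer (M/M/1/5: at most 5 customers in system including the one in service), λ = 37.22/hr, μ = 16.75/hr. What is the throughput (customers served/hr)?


ρ = 2.2221; P_K = (1−ρ)ρ^5/(1−ρ^6) = 0.554580
λ_eff = λ(1 − P_K) = 37.22·(1 − 0.554580) = 37.22·0.445420 = 16.5785 /hr

Final: 16.5785 /hr


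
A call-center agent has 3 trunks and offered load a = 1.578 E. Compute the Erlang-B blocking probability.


B(c,a) = (a^c/c!) / Σ_{k=0}^{c} a^k/k!
a^3/3! = 0.654892
Σ terms (k=0..3): 1.00000 + 1.57800 + 1.24504 + 0.65489 = 4.477934
B = 0.654892/4.477934 = 0.146249

Final: 0.146249


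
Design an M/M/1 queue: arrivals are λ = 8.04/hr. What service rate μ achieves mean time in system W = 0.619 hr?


W = 1/(μ−λ) ⇒ μ − λ = 1/W = 1/0.619 = 1.6155
μ = λ + 1/W = 8.04 + 1.6155 = 9.6555 per hr

Final: 9.6555 /hr


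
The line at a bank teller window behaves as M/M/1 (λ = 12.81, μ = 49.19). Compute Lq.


ρ = 12.81/49.19 = 0.2604
Lq = ρ²/(1−ρ) = 0.06782/0.7396 = 0.09170

Final: 0.09170


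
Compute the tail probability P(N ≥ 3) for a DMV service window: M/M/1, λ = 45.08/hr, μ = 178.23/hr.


ρ = 45.08/178.23 = 0.2529
P(N ≥ n) = ρ^n = 0.2529^3 = 0.016181

Final: 0.016181


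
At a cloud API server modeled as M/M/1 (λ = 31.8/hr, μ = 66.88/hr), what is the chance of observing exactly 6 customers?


ρ = 31.8/66.88 = 0.4755
P_n = (1−ρ)·ρ^n = (1 − 0.4755)·0.4755^6 = 0.5245·0.011555 = 0.006061

Final: 0.006061


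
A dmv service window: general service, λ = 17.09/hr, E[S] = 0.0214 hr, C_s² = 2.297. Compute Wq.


ρ = λ·E[S] = 17.09·0.0214 = 0.3657
E[S²] = E[S]²(1+C_s²) = 0.0214²·(1+2.297) = 0.001510
Wq = λ·E[S²]/(2(1−ρ)) = 17.09·0.001510/(2·0.6343) = 0.02034 hr

Final: 0.02034 hr


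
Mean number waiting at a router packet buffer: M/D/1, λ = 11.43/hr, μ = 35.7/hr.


ρ = 11.43/35.7 = 0.3202
M/D/1: Lq = ρ²/(2(1−ρ)) = 0.1025/(2·0.6798) = 0.07539

Final: 0.07539


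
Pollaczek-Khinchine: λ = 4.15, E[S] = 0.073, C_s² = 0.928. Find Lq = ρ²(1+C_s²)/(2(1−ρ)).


ρ = λ·E[S] = 4.15·0.073 = 0.3029
Lq = ρ²(1+C_s²)/(2(1−ρ)) = 0.09178·(1+0.928)/(2·0.6970)
= 0.09178·1.9280/1.3941 = 0.12693

Final: 0.12693


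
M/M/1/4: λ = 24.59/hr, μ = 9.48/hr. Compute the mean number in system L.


ρ = 24.59/9.48 = 2.5939
L = ρ[1 − (K+1)ρ^K + Kρ^(K+1)] / [(1−ρ)(1−ρ^(K+1))]
Numerator: 2.5939·(1 − 5·45.268986 + 4·117.422401) = 633.801220
Denominator: (-1.5939)·(-116.422401) = 185.563553
L = 633.801220/185.563553 = 3.4155

Final: 3.4155


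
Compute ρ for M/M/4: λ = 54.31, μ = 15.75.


ρ = λ/(cμ) = 54.31/(4·15.75) = 54.31/63.00 = 0.8621

Final: 0.8621


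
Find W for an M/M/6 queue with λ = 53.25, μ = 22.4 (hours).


a = 2.3772; ρ = 0.3962; P₀ = 0.092418
Lq = P₀·a^c·ρ/(c!(1−ρ)²) = 0.02518
Wq = Lq/λ = 0.02518/53.25 = 0.0004728 hr
W = Wq + 1/μ = 0.0004728 + 0.04464 = 0.04512 hr

Final: 0.04512 hr


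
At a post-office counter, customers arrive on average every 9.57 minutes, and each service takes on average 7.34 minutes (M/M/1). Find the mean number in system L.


λ = 60/9.57 = 6.2696 /hr
μ = 60/7.34 = 8.1744 /hr
ρ = λ/μ = 6.2696/8.1744 = 0.7670
L = ρ/(1−ρ) = 0.7670/0.2330 = 3.2915

Final: 3.2915


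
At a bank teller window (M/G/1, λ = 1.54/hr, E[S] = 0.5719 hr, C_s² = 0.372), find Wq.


ρ = λ·E[S] = 1.54·0.5719 = 0.8807
E[S²] = E[S]²(1+C_s²) = 0.5719²·(1+0.372) = 0.448740
Wq = λ·E[S²]/(2(1−ρ)) = 1.54·0.448740/(2·0.1193) = 2.89694 hr

Final: 2.89694 hr


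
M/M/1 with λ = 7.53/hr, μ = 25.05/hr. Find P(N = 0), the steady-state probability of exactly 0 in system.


ρ = 7.53/25.05 = 0.3006
P_n = (1−ρ)·ρ^n = (1 − 0.3006)·0.3006^0 = 0.6994·1.000000 = 0.699401

Final: 0.699401


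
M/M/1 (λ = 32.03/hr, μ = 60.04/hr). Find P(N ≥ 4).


ρ = 32.03/60.04 = 0.5335
P(N ≥ n) = ρ^n = 0.5335^4 = 0.080996

Final: 0.080996


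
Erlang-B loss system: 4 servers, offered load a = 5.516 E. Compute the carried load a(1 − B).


B(4,5.516) = 0.436970 (Erlang-B)
Carried load = a(1 − B) = 5.516·(1 − 0.436970) = 5.516·0.563030 = 3.1057 E

Final: 3.1057 Erlangs


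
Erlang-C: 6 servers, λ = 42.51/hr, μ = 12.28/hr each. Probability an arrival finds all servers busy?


a = λ/μ = 3.4617; ρ = a/6 = 0.5770
P₀ = 0.030172 (from M/M/c formula)
C(c,a) = [a^c/(c!(1−ρ))]·P₀ = [1720.90315/(720·0.4230)]·0.030172
= 5.64985·0.030172 = 0.170466

Final: 0.170466


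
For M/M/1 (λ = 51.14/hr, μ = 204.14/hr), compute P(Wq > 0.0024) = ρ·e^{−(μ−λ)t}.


ρ = 51.14/204.14 = 0.2505
P(Wq > t) = ρ·e^{−(μ−λ)t} = 0.2505·e^{−0.3672}
= 0.2505·0.692671 = 0.173524

Final: 0.173524


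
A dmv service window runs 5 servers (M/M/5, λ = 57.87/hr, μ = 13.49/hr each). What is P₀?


a = λ/μ = 57.87/13.49 = 4.2898; ρ = a/c = 0.8580
Σ_{k=0}^{4} a^k/k! (terms k=0..4) = 1.00000 + 4.28984 + 9.20138 + 13.15750 + 14.11091 = 41.75963
Tail: a^5/(5!(1−ρ)) = 1452.80613/(120·0.1420) = 85.23989
P₀ = 1/(41.75963 + 85.23989) = 1/126.99952 = 0.007874

Final: 0.007874


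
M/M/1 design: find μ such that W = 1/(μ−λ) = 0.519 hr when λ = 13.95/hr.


W = 1/(μ−λ) ⇒ μ − λ = 1/W = 1/0.519 = 1.9268
μ = λ + 1/W = 13.95 + 1.9268 = 15.8768 per hr

Final: 15.8768 /hr


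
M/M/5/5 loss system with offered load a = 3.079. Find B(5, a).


B(c,a) = (a^c/c!) / Σ_{k=0}^{c} a^k/k!
a^5/5! = 2.306042
Σ terms (k=0..5): 1.00000 + 3.07900 + 4.74012 + 4.86494 + 3.74479 + 2.30604 = 19.734896
B = 2.306042/19.734896 = 0.116851

Final: 0.116851


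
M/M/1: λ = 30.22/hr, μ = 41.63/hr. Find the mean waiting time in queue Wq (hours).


ρ = 30.22/41.63 = 0.7259
Wq = ρ/(μ−λ) = 0.7259/(41.63 − 30.22) = 0.7259/11.41 = 0.06362 hr

Final: 0.06362 hr


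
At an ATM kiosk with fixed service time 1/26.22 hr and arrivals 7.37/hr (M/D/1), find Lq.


ρ = 7.37/26.22 = 0.2811
M/D/1: Lq = ρ²/(2(1−ρ)) = 0.07901/(2·0.7189) = 0.05495

Final: 0.05495


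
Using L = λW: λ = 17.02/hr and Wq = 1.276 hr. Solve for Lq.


Lq = λWq = 17.02·1.276 = 21.7175

Final: 21.7175


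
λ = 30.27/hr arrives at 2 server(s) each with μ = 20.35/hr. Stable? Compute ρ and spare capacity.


Total capacity cμ = 2·20.35 = 40.70/hr
ρ = λ/(cμ) = 30.27/40.70 = 0.7437
Stable ⇔ ρ < 1: YES
Spare capacity = cμ − λ = 40.70 − 30.27 = 10.43/hr

Final: ρ = 0.7437; stable; margin = 10.43/hr


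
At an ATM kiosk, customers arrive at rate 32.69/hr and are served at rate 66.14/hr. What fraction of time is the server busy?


ρ = λ/μ = 32.69/66.14 = 0.4943

Final: 0.4943


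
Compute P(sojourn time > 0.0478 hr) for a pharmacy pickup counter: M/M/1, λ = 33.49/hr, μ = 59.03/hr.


W ~ Exponential(μ−λ) for M/M/1.
μ − λ = 59.03 − 33.49 = 25.5400
P(W > t) = e^{−(μ−λ)t} = e^{−1.2208} = 0.294991

Final: 0.294991


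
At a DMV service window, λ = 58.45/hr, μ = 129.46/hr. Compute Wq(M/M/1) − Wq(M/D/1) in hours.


ρ = 58.45/129.46 = 0.4515
Wq(M/M/1) = ρ/(μ−λ) = 0.4515/71.01 = 0.006358 hr
Wq(M/D/1) = ρ/(2(μ−λ)) = 0.003179 hr
Savings = 0.006358 − 0.003179 = 0.003179 hr

Final: 0.003179 hr


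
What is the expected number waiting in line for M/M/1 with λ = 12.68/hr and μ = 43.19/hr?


ρ = 12.68/43.19 = 0.2936
Lq = ρ²/(1−ρ) = 0.08619/0.7064 = 0.1220

Final: 0.1220


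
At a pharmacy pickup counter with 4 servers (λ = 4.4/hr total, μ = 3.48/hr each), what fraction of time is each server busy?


ρ = λ/(cμ) = 4.4/(4·3.48) = 4.4/13.92 = 0.3161

Final: 0.3161


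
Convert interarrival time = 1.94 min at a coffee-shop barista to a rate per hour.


λ = 1/(interarrival time) in consistent units.
1 hour = 60 min, so λ = 60/1.94 = 30.9278 per hour

Final: 30.9278 /hr


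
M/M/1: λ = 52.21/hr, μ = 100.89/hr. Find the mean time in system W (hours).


W = 1/(μ−λ) = 1/(100.89 − 52.21) = 1/48.68 = 0.02054 hr

Final: 0.02054 hr


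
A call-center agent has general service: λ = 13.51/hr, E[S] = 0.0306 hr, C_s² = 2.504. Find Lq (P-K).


ρ = λ·E[S] = 13.51·0.0306 = 0.4134
Lq = ρ²(1+C_s²)/(2(1−ρ)) = 0.1709·(1+2.504)/(2·0.5866)
= 0.1709·3.5040/1.1732 = 0.51045

Final: 0.51045


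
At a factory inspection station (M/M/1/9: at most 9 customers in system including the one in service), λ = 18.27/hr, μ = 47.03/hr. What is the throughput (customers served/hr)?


ρ = 0.3885; P_K = (1−ρ)ρ^9/(1−ρ^10) = 0.0001232
λ_eff = λ(1 − P_K) = 18.27·(1 − 0.0001232) = 18.27·0.999877 = 18.2677 /hr

Final: 18.2677 /hr


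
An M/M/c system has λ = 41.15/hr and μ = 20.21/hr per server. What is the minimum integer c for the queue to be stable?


Stability requires cμ > λ ⇔ c > λ/μ.
λ/μ = 41.15/20.21 = 2.0361
Minimum integer c = ⌊2.0361⌋ + 1 = 3
Check: 3·20.21 = 60.63 > 41.15, while 2·20.21 = 40.42 ≤ 41.15

Final: 3 servers


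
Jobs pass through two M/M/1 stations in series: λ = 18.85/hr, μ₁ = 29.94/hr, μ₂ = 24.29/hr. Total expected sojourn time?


Each node sees arrival rate λ = 18.85/hr (tandem ⇒ throughput preserved).
W₁ = 1/(μ₁−λ) = 1/(29.94−18.85) = 0.09017 hr
W₂ = 1/(μ₂−λ) = 1/(24.29−18.85) = 0.18382 hr
W_total = W₁ + W₂ = 0.09017 + 0.18382 = 0.27399 hr

Final: 0.27399 hr


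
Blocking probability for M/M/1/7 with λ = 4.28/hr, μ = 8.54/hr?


ρ = λ/μ = 4.28/8.54 = 0.5012
P_K = (1−ρ)ρ^K/(1−ρ^(K+1)) = (0.4988·0.007941)/(1 − 0.003980)
= 0.003961/0.996020 = 0.003977

Final: 0.003977


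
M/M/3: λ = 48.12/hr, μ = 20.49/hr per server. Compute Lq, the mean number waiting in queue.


a = λ/μ = 2.3485; ρ = a/3 = 0.7828
P₀ = 0.062321
Lq = P₀·a^c·ρ / (c!·(1−ρ)²) = 0.062321·12.95242·0.7828/(6·0.04717)
= 2.23285

Final: 2.23285


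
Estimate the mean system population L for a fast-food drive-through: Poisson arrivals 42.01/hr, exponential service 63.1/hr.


ρ = λ/μ = 42.01/63.1 = 0.6658
L = ρ/(1−ρ) = 0.6658/(1 − 0.6658) = 0.6658/0.3342 = 1.9919

Final: 1.9919


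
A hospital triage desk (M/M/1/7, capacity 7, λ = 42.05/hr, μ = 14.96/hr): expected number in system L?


ρ = 42.05/14.96 = 2.8108
L = ρ[1 − (K+1)ρ^K + Kρ^(K+1)] / [(1−ρ)(1−ρ^(K+1))]
Numerator: 2.8108·(1 − 8·1386.247724 + 7·3896.505134) = 45497.633812
Denominator: (-1.8108)·(-3895.505134) = 7054.093188
L = 45497.633812/7054.093188 = 6.4498

Final: 6.4498


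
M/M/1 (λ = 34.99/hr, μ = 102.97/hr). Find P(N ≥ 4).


ρ = 34.99/102.97 = 0.3398
P(N ≥ n) = ρ^n = 0.3398^4 = 0.013333

Final: 0.013333


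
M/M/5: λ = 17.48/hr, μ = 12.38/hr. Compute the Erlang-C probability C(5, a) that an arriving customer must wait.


a = λ/μ = 1.4120; ρ = a/5 = 0.2824
P₀ = 0.243387 (from M/M/c formula)
C(c,a) = [a^c/(c!(1−ρ))]·P₀ = [5.61182/(120·0.7176)]·0.243387
= 0.06517·0.243387 = 0.015861

Final: 0.015861


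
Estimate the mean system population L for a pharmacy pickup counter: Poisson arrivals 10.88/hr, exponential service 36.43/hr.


ρ = λ/μ = 10.88/36.43 = 0.2987
L = ρ/(1−ρ) = 0.2987/(1 − 0.2987) = 0.2987/0.7013 = 0.4258

Final: 0.4258


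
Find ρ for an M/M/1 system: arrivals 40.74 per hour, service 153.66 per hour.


ρ = λ/μ = 40.74/153.66 = 0.2651

Final: 0.2651


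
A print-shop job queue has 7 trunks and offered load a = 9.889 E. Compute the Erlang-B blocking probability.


B(c,a) = (a^c/c!) / Σ_{k=0}^{c} a^k/k!
a^7/7! = 1835.000140
Σ terms (k=0..7): 1.00000 + 9.88900 + 48.89616 + 161.17804 + 398.47242 + 788.09875 + 1298.91809 + 1835.00014 = 4541.452602
B = 1835.000140/4541.452602 = 0.404056

Final: 0.404056


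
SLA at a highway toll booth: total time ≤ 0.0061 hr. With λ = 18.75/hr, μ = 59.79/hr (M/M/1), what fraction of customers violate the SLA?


W ~ Exponential(μ−λ) for M/M/1.
μ − λ = 59.79 − 18.75 = 41.0400
P(W > t) = e^{−(μ−λ)t} = e^{−0.2503} = 0.778533

Final: 0.778533


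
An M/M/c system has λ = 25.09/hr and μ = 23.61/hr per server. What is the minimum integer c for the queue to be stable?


Stability requires cμ > λ ⇔ c > λ/μ.
λ/μ = 25.09/23.61 = 1.0627
Minimum integer c = ⌊1.0627⌋ + 1 = 2
Check: 2·23.61 = 47.22 > 25.09, while 1·23.61 = 23.61 ≤ 25.09

Final: 2 servers


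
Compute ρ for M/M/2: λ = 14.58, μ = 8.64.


ρ = λ/(cμ) = 14.58/(2·8.64) = 14.58/17.28 = 0.8438

Final: 0.8438


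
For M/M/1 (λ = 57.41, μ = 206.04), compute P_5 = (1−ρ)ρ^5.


ρ = 57.41/206.04 = 0.2786
P_n = (1−ρ)·ρ^n = (1 − 0.2786)·0.2786^5 = 0.7214·0.001680 = 0.001212

Final: 0.001212


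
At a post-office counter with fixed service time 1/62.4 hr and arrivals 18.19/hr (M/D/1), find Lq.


ρ = 18.19/62.4 = 0.2915
M/D/1: Lq = ρ²/(2(1−ρ)) = 0.08498/(2·0.7085) = 0.05997

Final: 0.05997


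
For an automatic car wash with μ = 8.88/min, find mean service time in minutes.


Mean service time = 1/μ = 1/8.88 minute = 0.11261 minute
In minutes: 0.11261 × 1 = 0.1126 min

Final: 0.1126 min


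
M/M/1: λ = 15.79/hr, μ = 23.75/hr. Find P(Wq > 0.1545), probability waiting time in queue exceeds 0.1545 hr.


ρ = 15.79/23.75 = 0.6648
P(Wq > t) = ρ·e^{−(μ−λ)t} = 0.6648·e^{−1.2298}
= 0.6648·0.292345 = 0.194363

Final: 0.194363


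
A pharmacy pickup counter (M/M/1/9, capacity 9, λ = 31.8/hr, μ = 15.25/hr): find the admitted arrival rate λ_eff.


ρ = 2.0852; P_K = (1−ρ)ρ^9/(1−ρ^10) = 0.520775
λ_eff = λ(1 − P_K) = 31.8·(1 − 0.520775) = 31.8·0.479225 = 15.2393 /hr

Final: 15.2393 /hr


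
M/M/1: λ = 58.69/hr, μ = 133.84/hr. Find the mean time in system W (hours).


W = 1/(μ−λ) = 1/(133.84 − 58.69) = 1/75.15 = 0.01331 hr

Final: 0.01331 hr


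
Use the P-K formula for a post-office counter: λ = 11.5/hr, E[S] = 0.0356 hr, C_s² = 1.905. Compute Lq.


ρ = λ·E[S] = 11.5·0.0356 = 0.4094
Lq = ρ²(1+C_s²)/(2(1−ρ)) = 0.1676·(1+1.905)/(2·0.5906)
= 0.1676·2.9050/1.1812 = 0.41221

Final: 0.41221


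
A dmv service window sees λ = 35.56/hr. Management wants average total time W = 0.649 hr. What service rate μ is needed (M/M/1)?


W = 1/(μ−λ) ⇒ μ − λ = 1/W = 1/0.649 = 1.5408
μ = λ + 1/W = 35.56 + 1.5408 = 37.1008 per hr

Final: 37.1008 /hr


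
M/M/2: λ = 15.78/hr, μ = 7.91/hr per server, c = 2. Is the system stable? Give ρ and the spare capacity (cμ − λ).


Total capacity cμ = 2·7.91 = 15.82/hr
ρ = λ/(cμ) = 15.78/15.82 = 0.9975
Stable ⇔ ρ < 1: YES
Spare capacity = cμ − λ = 15.82 − 15.78 = 0.04/hr

Final: ρ = 0.9975; stable; margin = 0.04/hr


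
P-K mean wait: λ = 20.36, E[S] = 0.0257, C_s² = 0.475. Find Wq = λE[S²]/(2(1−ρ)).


ρ = λ·E[S] = 20.36·0.0257 = 0.5233
E[S²] = E[S]²(1+C_s²) = 0.0257²·(1+0.475) = 0.0009742
Wq = λ·E[S²]/(2(1−ρ)) = 20.36·0.0009742/(2·0.4767) = 0.02080 hr

Final: 0.02080 hr


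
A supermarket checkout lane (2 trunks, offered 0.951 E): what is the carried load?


B(2,0.951) = 0.188166 (Erlang-B)
Carried load = a(1 − B) = 0.951·(1 − 0.188166) = 0.951·0.811834 = 0.7721 E

Final: 0.7721 Erlangs


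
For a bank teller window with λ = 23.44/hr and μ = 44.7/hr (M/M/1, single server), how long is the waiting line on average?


ρ = 23.44/44.7 = 0.5244
Lq = ρ²/(1−ρ) = 0.2750/0.4756 = 0.5782

Final: 0.5782


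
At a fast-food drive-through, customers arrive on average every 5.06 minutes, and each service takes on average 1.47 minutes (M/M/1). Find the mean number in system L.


λ = 60/5.06 = 11.8577 /hr
μ = 60/1.47 = 40.8163 /hr
ρ = λ/μ = 11.8577/40.8163 = 0.2905
L = ρ/(1−ρ) = 0.2905/0.7095 = 0.4095

Final: 0.4095


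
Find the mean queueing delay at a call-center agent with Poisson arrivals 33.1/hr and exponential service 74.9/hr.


ρ = 33.1/74.9 = 0.4419
Wq = ρ/(μ−λ) = 0.4419/(74.9 − 33.1) = 0.4419/41.80 = 0.01057 hr

Final: 0.01057 hr


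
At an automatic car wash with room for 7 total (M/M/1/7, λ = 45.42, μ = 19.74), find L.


ρ = 45.42/19.74 = 2.3009
L = ρ[1 − (K+1)ρ^K + Kρ^(K+1)] / [(1−ρ)(1−ρ^(K+1))]
Numerator: 2.3009·(1 − 8·341.428579 + 7·785.597065) = 6370.651590
Denominator: (-1.3009)·(-784.597065) = 1020.691623
L = 6370.651590/1020.691623 = 6.2415

Final: 6.2415


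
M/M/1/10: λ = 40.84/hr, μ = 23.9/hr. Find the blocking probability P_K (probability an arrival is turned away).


ρ = λ/μ = 40.84/23.9 = 1.7088
P_K = (1−ρ)ρ^K/(1−ρ^(K+1)) = (-0.7088·212.264968)/(1 − 362.715535)
= -150.450567/-361.715535 = 0.415936

Final: 0.415936


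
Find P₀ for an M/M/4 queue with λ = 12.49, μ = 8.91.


a = λ/μ = 12.49/8.91 = 1.4018; ρ = a/c = 0.3504
Σ_{k=0}^{3} a^k/k! (terms k=0..3) = 1.00000 + 1.40180 + 0.98252 + 0.45910 = 3.84341
Tail: a^4/(4!(1−ρ)) = 3.86135/(24·0.6496) = 0.24769
P₀ = 1/(3.84341 + 0.24769) = 1/4.09110 = 0.244433

Final: 0.244433


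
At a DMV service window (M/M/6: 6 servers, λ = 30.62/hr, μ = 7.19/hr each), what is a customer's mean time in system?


a = 4.2587; ρ = 0.7098; P₀ = 0.012326
Lq = P₀·a^c·ρ/(c!(1−ρ)²) = 0.86065
Wq = Lq/λ = 0.86065/30.62 = 0.02811 hr
W = Wq + 1/μ = 0.02811 + 0.13908 = 0.16719 hr

Final: 0.16719 hr


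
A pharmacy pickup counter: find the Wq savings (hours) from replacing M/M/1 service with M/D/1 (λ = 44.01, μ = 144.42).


ρ = 44.01/144.42 = 0.3047
Wq(M/M/1) = ρ/(μ−λ) = 0.3047/100.41 = 0.003035 hr
Wq(M/D/1) = ρ/(2(μ−λ)) = 0.001517 hr
Savings = 0.003035 − 0.001517 = 0.001517 hr

Final: 0.001517 hr


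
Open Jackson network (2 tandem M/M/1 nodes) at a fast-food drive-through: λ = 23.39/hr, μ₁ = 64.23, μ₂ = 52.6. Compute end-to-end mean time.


Each node sees arrival rate λ = 23.39/hr (tandem ⇒ throughput preserved).
W₁ = 1/(μ₁−λ) = 1/(64.23−23.39) = 0.02449 hr
W₂ = 1/(μ₂−λ) = 1/(52.6−23.39) = 0.03423 hr
W_total = W₁ + W₂ = 0.02449 + 0.03423 = 0.05872 hr

Final: 0.05872 hr


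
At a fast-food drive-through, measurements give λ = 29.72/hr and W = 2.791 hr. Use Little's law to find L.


L = λW = 29.72·2.791 = 82.9485

Final: 82.9485


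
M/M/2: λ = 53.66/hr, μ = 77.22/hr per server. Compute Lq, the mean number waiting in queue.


a = λ/μ = 0.6949; ρ = a/2 = 0.3474
P₀ = 0.484286
Lq = P₀·a^c·ρ / (c!·(1−ρ)²) = 0.484286·0.48288·0.3474/(2·0.42582)
= 0.09541

Final: 0.09541


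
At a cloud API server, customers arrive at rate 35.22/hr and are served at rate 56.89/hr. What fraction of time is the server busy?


ρ = λ/μ = 35.22/56.89 = 0.6191

Final: 0.6191


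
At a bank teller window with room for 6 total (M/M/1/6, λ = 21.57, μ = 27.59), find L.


ρ = 21.57/27.59 = 0.7818
L = ρ[1 − (K+1)ρ^K + Kρ^(K+1)] / [(1−ρ)(1−ρ^(K+1))]
Numerator: 0.7818·(1 − 7·0.228345 + 6·0.178521) = 0.369570
Denominator: (0.2182)·(0.821479) = 0.179243
L = 0.369570/0.179243 = 2.0618

Final: 2.0618
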